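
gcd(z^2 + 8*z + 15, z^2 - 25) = z + 5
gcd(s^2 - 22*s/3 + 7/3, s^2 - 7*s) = s - 7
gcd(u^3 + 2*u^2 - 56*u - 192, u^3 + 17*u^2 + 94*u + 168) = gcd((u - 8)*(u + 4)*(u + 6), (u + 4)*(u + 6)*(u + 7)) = u^2 + 10*u + 24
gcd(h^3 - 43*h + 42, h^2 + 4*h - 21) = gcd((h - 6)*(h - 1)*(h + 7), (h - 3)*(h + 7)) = h + 7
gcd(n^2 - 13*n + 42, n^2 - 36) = n - 6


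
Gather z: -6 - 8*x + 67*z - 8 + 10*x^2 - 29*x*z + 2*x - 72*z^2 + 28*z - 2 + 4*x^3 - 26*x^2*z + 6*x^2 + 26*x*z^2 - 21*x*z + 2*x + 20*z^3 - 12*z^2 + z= 4*x^3 + 16*x^2 - 4*x + 20*z^3 + z^2*(26*x - 84) + z*(-26*x^2 - 50*x + 96) - 16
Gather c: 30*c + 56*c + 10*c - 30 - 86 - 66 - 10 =96*c - 192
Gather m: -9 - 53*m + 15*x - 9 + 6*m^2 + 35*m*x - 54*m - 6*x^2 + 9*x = 6*m^2 + m*(35*x - 107) - 6*x^2 + 24*x - 18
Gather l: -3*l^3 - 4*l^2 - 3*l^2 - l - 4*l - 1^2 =-3*l^3 - 7*l^2 - 5*l - 1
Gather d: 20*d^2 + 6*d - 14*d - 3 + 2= 20*d^2 - 8*d - 1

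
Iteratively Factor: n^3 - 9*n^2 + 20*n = (n - 5)*(n^2 - 4*n) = n*(n - 5)*(n - 4)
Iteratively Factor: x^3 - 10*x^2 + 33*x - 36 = (x - 3)*(x^2 - 7*x + 12) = (x - 3)^2*(x - 4)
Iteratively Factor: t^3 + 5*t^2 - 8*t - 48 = (t - 3)*(t^2 + 8*t + 16) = (t - 3)*(t + 4)*(t + 4)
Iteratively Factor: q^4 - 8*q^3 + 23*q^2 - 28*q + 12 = (q - 2)*(q^3 - 6*q^2 + 11*q - 6) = (q - 2)*(q - 1)*(q^2 - 5*q + 6) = (q - 2)^2*(q - 1)*(q - 3)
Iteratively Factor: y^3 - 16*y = (y)*(y^2 - 16) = y*(y - 4)*(y + 4)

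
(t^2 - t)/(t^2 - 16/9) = 9*t*(t - 1)/(9*t^2 - 16)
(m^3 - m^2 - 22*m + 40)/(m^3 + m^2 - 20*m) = (m - 2)/m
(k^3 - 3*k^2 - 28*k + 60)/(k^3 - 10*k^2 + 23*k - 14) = (k^2 - k - 30)/(k^2 - 8*k + 7)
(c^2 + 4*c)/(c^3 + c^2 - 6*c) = (c + 4)/(c^2 + c - 6)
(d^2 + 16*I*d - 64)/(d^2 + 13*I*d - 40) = (d + 8*I)/(d + 5*I)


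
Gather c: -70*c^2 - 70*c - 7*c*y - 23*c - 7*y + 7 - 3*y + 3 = -70*c^2 + c*(-7*y - 93) - 10*y + 10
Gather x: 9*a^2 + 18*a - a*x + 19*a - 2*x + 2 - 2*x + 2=9*a^2 + 37*a + x*(-a - 4) + 4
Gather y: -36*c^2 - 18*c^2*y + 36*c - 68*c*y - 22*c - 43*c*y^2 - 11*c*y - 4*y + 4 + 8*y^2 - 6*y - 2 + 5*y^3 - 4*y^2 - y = -36*c^2 + 14*c + 5*y^3 + y^2*(4 - 43*c) + y*(-18*c^2 - 79*c - 11) + 2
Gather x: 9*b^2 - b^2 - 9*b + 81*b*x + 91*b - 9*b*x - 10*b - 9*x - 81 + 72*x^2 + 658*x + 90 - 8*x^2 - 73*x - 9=8*b^2 + 72*b + 64*x^2 + x*(72*b + 576)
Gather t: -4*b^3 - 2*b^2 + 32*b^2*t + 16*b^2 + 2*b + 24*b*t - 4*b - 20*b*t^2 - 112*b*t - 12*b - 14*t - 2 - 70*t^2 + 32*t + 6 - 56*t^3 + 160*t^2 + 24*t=-4*b^3 + 14*b^2 - 14*b - 56*t^3 + t^2*(90 - 20*b) + t*(32*b^2 - 88*b + 42) + 4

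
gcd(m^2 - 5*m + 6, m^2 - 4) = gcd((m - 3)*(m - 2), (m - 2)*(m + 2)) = m - 2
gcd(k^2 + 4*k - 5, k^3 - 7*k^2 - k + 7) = k - 1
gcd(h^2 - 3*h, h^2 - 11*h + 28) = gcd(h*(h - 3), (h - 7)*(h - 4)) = 1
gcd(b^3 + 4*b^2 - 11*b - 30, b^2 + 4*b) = 1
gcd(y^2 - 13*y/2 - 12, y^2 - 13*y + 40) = y - 8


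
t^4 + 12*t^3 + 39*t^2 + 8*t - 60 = (t - 1)*(t + 2)*(t + 5)*(t + 6)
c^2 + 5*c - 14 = (c - 2)*(c + 7)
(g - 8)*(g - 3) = g^2 - 11*g + 24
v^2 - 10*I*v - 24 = (v - 6*I)*(v - 4*I)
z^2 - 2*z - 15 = (z - 5)*(z + 3)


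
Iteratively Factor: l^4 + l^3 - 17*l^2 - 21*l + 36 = (l - 1)*(l^3 + 2*l^2 - 15*l - 36) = (l - 4)*(l - 1)*(l^2 + 6*l + 9) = (l - 4)*(l - 1)*(l + 3)*(l + 3)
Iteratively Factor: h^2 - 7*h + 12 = (h - 3)*(h - 4)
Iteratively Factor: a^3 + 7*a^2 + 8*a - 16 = (a + 4)*(a^2 + 3*a - 4) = (a - 1)*(a + 4)*(a + 4)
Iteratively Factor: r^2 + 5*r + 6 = (r + 2)*(r + 3)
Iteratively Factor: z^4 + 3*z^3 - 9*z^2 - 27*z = (z - 3)*(z^3 + 6*z^2 + 9*z) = (z - 3)*(z + 3)*(z^2 + 3*z) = (z - 3)*(z + 3)^2*(z)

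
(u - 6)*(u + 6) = u^2 - 36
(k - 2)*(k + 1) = k^2 - k - 2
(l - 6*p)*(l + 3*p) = l^2 - 3*l*p - 18*p^2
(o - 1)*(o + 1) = o^2 - 1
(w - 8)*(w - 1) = w^2 - 9*w + 8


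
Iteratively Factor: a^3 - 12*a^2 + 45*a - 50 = (a - 5)*(a^2 - 7*a + 10) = (a - 5)^2*(a - 2)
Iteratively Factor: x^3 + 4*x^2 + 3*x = (x + 1)*(x^2 + 3*x) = (x + 1)*(x + 3)*(x)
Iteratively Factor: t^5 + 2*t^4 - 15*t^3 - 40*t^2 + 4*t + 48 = (t + 3)*(t^4 - t^3 - 12*t^2 - 4*t + 16) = (t - 4)*(t + 3)*(t^3 + 3*t^2 - 4) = (t - 4)*(t - 1)*(t + 3)*(t^2 + 4*t + 4) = (t - 4)*(t - 1)*(t + 2)*(t + 3)*(t + 2)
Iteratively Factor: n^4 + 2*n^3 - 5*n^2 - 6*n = (n - 2)*(n^3 + 4*n^2 + 3*n) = (n - 2)*(n + 1)*(n^2 + 3*n) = (n - 2)*(n + 1)*(n + 3)*(n)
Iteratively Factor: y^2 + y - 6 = (y - 2)*(y + 3)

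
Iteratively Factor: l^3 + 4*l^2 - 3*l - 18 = (l - 2)*(l^2 + 6*l + 9) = (l - 2)*(l + 3)*(l + 3)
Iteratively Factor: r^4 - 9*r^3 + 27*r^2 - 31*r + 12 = (r - 1)*(r^3 - 8*r^2 + 19*r - 12) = (r - 3)*(r - 1)*(r^2 - 5*r + 4) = (r - 3)*(r - 1)^2*(r - 4)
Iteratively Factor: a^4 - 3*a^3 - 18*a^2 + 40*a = (a - 2)*(a^3 - a^2 - 20*a) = (a - 2)*(a + 4)*(a^2 - 5*a) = (a - 5)*(a - 2)*(a + 4)*(a)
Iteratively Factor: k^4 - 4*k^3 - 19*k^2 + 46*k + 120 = (k - 5)*(k^3 + k^2 - 14*k - 24) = (k - 5)*(k - 4)*(k^2 + 5*k + 6) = (k - 5)*(k - 4)*(k + 3)*(k + 2)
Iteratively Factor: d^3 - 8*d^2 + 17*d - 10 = (d - 1)*(d^2 - 7*d + 10) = (d - 2)*(d - 1)*(d - 5)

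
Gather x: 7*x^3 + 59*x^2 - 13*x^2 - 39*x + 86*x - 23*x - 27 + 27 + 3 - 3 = 7*x^3 + 46*x^2 + 24*x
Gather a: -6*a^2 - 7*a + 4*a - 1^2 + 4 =-6*a^2 - 3*a + 3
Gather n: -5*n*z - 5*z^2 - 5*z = -5*n*z - 5*z^2 - 5*z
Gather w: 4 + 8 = 12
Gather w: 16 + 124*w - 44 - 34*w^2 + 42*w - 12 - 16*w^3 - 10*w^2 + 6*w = -16*w^3 - 44*w^2 + 172*w - 40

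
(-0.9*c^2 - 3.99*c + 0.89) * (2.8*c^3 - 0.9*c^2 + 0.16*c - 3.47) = -2.52*c^5 - 10.362*c^4 + 5.939*c^3 + 1.6836*c^2 + 13.9877*c - 3.0883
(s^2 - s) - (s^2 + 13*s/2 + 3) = -15*s/2 - 3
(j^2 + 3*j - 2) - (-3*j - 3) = j^2 + 6*j + 1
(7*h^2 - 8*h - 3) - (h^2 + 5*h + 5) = 6*h^2 - 13*h - 8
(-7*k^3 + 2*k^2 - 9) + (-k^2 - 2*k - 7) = -7*k^3 + k^2 - 2*k - 16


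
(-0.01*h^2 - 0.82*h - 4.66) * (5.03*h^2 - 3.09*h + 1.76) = -0.0503*h^4 - 4.0937*h^3 - 20.9236*h^2 + 12.9562*h - 8.2016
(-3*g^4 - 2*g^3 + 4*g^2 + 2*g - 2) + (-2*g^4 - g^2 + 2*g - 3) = -5*g^4 - 2*g^3 + 3*g^2 + 4*g - 5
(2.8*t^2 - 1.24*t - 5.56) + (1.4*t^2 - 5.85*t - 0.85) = 4.2*t^2 - 7.09*t - 6.41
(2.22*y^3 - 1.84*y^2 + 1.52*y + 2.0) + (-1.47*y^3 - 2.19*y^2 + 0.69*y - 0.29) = 0.75*y^3 - 4.03*y^2 + 2.21*y + 1.71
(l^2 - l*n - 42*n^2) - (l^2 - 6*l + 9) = -l*n + 6*l - 42*n^2 - 9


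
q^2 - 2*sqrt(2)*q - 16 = (q - 4*sqrt(2))*(q + 2*sqrt(2))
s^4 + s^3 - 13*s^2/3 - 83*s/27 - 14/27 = (s - 2)*(s + 1/3)^2*(s + 7/3)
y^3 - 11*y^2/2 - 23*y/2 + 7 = (y - 7)*(y - 1/2)*(y + 2)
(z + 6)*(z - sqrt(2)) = z^2 - sqrt(2)*z + 6*z - 6*sqrt(2)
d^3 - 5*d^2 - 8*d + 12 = (d - 6)*(d - 1)*(d + 2)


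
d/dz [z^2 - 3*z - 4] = 2*z - 3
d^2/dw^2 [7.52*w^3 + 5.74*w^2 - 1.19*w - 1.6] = 45.12*w + 11.48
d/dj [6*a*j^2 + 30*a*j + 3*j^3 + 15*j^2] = 12*a*j + 30*a + 9*j^2 + 30*j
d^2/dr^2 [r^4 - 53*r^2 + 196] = 12*r^2 - 106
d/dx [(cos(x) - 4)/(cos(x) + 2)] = -6*sin(x)/(cos(x) + 2)^2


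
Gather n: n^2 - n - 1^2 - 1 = n^2 - n - 2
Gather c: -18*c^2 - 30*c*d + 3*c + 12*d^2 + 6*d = -18*c^2 + c*(3 - 30*d) + 12*d^2 + 6*d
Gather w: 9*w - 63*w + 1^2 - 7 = -54*w - 6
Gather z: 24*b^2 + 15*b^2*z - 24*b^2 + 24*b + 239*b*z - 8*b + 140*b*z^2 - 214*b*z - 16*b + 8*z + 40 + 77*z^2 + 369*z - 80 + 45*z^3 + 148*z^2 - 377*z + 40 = 45*z^3 + z^2*(140*b + 225) + z*(15*b^2 + 25*b)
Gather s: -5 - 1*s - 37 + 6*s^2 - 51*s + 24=6*s^2 - 52*s - 18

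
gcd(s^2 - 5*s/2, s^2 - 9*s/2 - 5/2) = 1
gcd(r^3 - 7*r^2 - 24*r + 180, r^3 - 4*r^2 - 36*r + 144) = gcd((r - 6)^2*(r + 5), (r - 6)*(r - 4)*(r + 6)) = r - 6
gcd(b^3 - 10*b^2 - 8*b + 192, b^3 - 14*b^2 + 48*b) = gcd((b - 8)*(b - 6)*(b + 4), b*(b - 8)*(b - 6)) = b^2 - 14*b + 48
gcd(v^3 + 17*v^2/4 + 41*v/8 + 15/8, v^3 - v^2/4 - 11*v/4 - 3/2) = v^2 + 7*v/4 + 3/4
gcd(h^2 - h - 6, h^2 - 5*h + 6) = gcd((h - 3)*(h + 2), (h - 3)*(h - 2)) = h - 3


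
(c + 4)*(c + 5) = c^2 + 9*c + 20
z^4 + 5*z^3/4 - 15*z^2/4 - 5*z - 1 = (z - 2)*(z + 1/4)*(z + 1)*(z + 2)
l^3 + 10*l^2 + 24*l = l*(l + 4)*(l + 6)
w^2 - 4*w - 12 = (w - 6)*(w + 2)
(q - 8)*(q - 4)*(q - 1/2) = q^3 - 25*q^2/2 + 38*q - 16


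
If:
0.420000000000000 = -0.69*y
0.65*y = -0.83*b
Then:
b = 0.48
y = -0.61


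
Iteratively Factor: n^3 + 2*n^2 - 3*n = (n + 3)*(n^2 - n) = n*(n + 3)*(n - 1)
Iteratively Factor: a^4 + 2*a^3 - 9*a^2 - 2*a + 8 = (a + 4)*(a^3 - 2*a^2 - a + 2) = (a - 2)*(a + 4)*(a^2 - 1) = (a - 2)*(a - 1)*(a + 4)*(a + 1)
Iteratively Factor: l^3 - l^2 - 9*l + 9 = (l - 3)*(l^2 + 2*l - 3) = (l - 3)*(l - 1)*(l + 3)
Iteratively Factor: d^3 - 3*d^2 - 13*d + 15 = (d + 3)*(d^2 - 6*d + 5) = (d - 5)*(d + 3)*(d - 1)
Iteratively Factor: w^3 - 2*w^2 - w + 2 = (w - 2)*(w^2 - 1) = (w - 2)*(w + 1)*(w - 1)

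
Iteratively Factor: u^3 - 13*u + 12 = (u - 3)*(u^2 + 3*u - 4) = (u - 3)*(u - 1)*(u + 4)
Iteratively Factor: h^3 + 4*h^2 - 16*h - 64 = (h + 4)*(h^2 - 16) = (h + 4)^2*(h - 4)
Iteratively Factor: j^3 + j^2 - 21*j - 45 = (j - 5)*(j^2 + 6*j + 9) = (j - 5)*(j + 3)*(j + 3)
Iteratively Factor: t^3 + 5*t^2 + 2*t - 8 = (t - 1)*(t^2 + 6*t + 8) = (t - 1)*(t + 4)*(t + 2)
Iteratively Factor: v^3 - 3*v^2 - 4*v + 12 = (v + 2)*(v^2 - 5*v + 6) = (v - 2)*(v + 2)*(v - 3)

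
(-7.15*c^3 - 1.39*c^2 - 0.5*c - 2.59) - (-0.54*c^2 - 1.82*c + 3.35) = -7.15*c^3 - 0.85*c^2 + 1.32*c - 5.94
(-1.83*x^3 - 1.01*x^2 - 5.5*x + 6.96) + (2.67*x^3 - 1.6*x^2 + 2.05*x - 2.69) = 0.84*x^3 - 2.61*x^2 - 3.45*x + 4.27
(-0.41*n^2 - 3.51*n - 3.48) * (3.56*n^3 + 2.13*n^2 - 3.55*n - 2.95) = -1.4596*n^5 - 13.3689*n^4 - 18.4096*n^3 + 6.2576*n^2 + 22.7085*n + 10.266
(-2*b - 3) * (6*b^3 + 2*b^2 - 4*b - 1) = -12*b^4 - 22*b^3 + 2*b^2 + 14*b + 3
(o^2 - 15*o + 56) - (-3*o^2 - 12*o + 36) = 4*o^2 - 3*o + 20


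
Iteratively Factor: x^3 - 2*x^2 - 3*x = (x)*(x^2 - 2*x - 3) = x*(x - 3)*(x + 1)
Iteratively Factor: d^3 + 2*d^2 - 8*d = (d + 4)*(d^2 - 2*d) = (d - 2)*(d + 4)*(d)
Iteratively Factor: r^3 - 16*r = (r)*(r^2 - 16) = r*(r - 4)*(r + 4)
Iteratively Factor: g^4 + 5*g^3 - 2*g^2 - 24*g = (g)*(g^3 + 5*g^2 - 2*g - 24) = g*(g + 4)*(g^2 + g - 6) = g*(g - 2)*(g + 4)*(g + 3)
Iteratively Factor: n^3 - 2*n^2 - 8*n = (n)*(n^2 - 2*n - 8) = n*(n + 2)*(n - 4)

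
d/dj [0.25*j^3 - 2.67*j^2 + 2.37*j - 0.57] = 0.75*j^2 - 5.34*j + 2.37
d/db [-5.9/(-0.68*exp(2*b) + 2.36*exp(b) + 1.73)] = (13.924 - 8.024*exp(b))*exp(b)/(-0.68*exp(2*b) + 2.36*exp(b) + 1.73)^2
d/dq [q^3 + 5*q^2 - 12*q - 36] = 3*q^2 + 10*q - 12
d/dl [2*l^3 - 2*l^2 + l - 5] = 6*l^2 - 4*l + 1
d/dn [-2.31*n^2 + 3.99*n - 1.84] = 3.99 - 4.62*n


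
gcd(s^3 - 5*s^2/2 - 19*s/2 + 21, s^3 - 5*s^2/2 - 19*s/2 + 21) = s^3 - 5*s^2/2 - 19*s/2 + 21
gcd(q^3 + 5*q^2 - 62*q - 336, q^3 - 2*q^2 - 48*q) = q^2 - 2*q - 48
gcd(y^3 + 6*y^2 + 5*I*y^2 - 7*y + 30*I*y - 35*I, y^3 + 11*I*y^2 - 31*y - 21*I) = 1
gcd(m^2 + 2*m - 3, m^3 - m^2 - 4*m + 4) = m - 1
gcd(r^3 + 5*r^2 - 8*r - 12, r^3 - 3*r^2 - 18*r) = 1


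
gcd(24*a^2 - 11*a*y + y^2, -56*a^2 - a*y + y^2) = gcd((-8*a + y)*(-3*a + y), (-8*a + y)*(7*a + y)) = -8*a + y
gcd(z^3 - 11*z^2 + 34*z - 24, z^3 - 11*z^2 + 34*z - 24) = z^3 - 11*z^2 + 34*z - 24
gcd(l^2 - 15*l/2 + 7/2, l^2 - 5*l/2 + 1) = l - 1/2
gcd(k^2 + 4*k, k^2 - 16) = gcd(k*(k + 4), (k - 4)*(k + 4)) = k + 4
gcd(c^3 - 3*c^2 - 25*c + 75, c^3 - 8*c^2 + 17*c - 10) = c - 5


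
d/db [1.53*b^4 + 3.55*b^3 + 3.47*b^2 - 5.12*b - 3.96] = 6.12*b^3 + 10.65*b^2 + 6.94*b - 5.12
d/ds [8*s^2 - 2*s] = 16*s - 2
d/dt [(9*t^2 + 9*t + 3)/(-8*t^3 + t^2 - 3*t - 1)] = 12*t*(6*t^3 + 12*t^2 + 3*t - 2)/(64*t^6 - 16*t^5 + 49*t^4 + 10*t^3 + 7*t^2 + 6*t + 1)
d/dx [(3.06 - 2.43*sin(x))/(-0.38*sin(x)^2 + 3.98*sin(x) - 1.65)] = (-0.9234*sin(x)^2 + 2.3256*sin(x) - 8.1693)*cos(x)/(0.1444*sin(x)^4 - 3.0248*sin(x)^3 + 17.0944*sin(x)^2 - 13.134*sin(x) + 2.7225)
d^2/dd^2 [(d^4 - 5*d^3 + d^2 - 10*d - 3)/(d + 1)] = 2*(3*d^4 + 3*d^3 - 9*d^2 - 15*d + 8)/(d^3 + 3*d^2 + 3*d + 1)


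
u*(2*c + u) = 2*c*u + u^2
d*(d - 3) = d^2 - 3*d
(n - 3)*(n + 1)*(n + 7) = n^3 + 5*n^2 - 17*n - 21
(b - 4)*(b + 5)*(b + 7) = b^3 + 8*b^2 - 13*b - 140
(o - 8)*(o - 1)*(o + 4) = o^3 - 5*o^2 - 28*o + 32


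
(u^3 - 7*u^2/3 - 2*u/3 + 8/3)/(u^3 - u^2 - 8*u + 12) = (u^2 - u/3 - 4/3)/(u^2 + u - 6)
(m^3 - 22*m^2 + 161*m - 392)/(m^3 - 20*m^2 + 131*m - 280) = (m - 7)/(m - 5)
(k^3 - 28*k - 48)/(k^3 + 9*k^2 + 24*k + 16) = (k^2 - 4*k - 12)/(k^2 + 5*k + 4)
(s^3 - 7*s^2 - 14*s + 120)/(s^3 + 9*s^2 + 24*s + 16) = (s^2 - 11*s + 30)/(s^2 + 5*s + 4)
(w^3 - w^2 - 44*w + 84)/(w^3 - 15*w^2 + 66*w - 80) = (w^2 + w - 42)/(w^2 - 13*w + 40)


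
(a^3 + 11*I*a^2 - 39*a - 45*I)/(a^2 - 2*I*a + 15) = (a^2 + 8*I*a - 15)/(a - 5*I)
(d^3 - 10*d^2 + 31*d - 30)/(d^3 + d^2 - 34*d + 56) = (d^2 - 8*d + 15)/(d^2 + 3*d - 28)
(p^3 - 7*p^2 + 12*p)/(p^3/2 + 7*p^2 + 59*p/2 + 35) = 2*p*(p^2 - 7*p + 12)/(p^3 + 14*p^2 + 59*p + 70)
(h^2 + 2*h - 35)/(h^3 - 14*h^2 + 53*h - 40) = (h + 7)/(h^2 - 9*h + 8)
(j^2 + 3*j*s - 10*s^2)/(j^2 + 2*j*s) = (j^2 + 3*j*s - 10*s^2)/(j*(j + 2*s))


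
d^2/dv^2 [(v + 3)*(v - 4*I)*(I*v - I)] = 6*I*v + 8 + 4*I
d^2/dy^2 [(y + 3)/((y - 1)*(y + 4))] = 2*(y^3 + 9*y^2 + 39*y + 51)/(y^6 + 9*y^5 + 15*y^4 - 45*y^3 - 60*y^2 + 144*y - 64)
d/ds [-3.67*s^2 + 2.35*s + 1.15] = 2.35 - 7.34*s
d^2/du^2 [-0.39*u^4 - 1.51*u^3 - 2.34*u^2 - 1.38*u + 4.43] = -4.68*u^2 - 9.06*u - 4.68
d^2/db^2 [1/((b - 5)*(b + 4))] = 2*((b - 5)^2 + (b - 5)*(b + 4) + (b + 4)^2)/((b - 5)^3*(b + 4)^3)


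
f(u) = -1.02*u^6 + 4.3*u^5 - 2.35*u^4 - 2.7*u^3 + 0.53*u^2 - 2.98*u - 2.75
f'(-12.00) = 1983736.94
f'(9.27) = -268349.60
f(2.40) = 25.33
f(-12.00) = -4159635.95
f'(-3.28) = 5049.96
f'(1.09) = -2.69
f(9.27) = -372396.76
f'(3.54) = -543.62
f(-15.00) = -14993445.05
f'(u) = -6.12*u^5 + 21.5*u^4 - 9.4*u^3 - 8.1*u^2 + 1.06*u - 2.98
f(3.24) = -2.31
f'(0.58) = -4.89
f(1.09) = -7.28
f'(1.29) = 2.41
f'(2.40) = 48.97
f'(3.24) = -220.13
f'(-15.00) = 5765696.12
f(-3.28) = -3066.55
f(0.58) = -4.85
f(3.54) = -112.34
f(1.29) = -7.36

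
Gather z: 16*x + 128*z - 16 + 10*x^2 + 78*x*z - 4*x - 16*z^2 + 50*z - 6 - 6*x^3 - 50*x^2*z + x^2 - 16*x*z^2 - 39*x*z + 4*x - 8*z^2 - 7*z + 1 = -6*x^3 + 11*x^2 + 16*x + z^2*(-16*x - 24) + z*(-50*x^2 + 39*x + 171) - 21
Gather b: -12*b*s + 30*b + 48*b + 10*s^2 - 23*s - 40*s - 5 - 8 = b*(78 - 12*s) + 10*s^2 - 63*s - 13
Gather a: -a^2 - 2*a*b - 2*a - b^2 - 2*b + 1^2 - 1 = -a^2 + a*(-2*b - 2) - b^2 - 2*b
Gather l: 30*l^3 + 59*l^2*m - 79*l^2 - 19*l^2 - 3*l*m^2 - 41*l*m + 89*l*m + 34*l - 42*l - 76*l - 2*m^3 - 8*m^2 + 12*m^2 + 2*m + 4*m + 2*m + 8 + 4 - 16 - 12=30*l^3 + l^2*(59*m - 98) + l*(-3*m^2 + 48*m - 84) - 2*m^3 + 4*m^2 + 8*m - 16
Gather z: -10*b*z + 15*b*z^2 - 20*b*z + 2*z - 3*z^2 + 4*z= z^2*(15*b - 3) + z*(6 - 30*b)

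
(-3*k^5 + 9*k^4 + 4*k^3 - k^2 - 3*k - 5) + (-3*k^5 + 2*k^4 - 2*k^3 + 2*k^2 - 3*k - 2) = -6*k^5 + 11*k^4 + 2*k^3 + k^2 - 6*k - 7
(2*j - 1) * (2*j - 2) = 4*j^2 - 6*j + 2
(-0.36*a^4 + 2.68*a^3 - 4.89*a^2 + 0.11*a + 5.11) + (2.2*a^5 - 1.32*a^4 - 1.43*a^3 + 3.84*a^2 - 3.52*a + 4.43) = 2.2*a^5 - 1.68*a^4 + 1.25*a^3 - 1.05*a^2 - 3.41*a + 9.54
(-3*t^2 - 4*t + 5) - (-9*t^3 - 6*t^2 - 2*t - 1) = 9*t^3 + 3*t^2 - 2*t + 6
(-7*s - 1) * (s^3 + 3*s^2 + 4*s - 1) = -7*s^4 - 22*s^3 - 31*s^2 + 3*s + 1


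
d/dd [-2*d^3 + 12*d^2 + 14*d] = -6*d^2 + 24*d + 14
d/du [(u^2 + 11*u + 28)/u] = 1 - 28/u^2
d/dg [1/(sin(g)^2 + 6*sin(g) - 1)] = -2*(sin(g) + 3)*cos(g)/(6*sin(g) - cos(g)^2)^2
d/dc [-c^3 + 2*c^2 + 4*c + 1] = -3*c^2 + 4*c + 4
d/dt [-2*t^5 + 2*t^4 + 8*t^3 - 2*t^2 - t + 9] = -10*t^4 + 8*t^3 + 24*t^2 - 4*t - 1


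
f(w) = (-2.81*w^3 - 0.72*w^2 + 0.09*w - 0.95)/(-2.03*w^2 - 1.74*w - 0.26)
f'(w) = (4.06*w + 1.74)*(-2.81*w^3 - 0.72*w^2 + 0.09*w - 0.95)/(-2.03*w^2 - 1.74*w - 0.26)^2 + (-8.43*w^2 - 1.44*w + 0.09)/(-2.03*w^2 - 1.74*w - 0.26)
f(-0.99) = -1.86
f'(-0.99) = 4.74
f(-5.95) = -9.15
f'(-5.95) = 1.37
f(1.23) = 1.31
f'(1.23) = 1.03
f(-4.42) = -7.05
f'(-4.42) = 1.36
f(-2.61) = -4.60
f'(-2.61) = 1.35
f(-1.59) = -3.19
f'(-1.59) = 1.48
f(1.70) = 1.84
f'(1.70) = 1.19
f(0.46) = 0.90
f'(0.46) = -0.59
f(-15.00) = -21.63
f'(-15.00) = 1.38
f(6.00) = 7.56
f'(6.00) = 1.37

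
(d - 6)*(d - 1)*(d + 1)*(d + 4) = d^4 - 2*d^3 - 25*d^2 + 2*d + 24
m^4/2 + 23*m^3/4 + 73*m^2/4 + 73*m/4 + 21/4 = (m/2 + 1/2)*(m + 1/2)*(m + 3)*(m + 7)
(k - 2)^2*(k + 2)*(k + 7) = k^4 + 5*k^3 - 18*k^2 - 20*k + 56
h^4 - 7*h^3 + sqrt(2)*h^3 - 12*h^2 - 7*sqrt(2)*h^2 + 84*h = h*(h - 7)*(h - 2*sqrt(2))*(h + 3*sqrt(2))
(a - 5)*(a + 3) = a^2 - 2*a - 15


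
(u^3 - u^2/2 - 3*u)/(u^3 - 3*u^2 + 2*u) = (u + 3/2)/(u - 1)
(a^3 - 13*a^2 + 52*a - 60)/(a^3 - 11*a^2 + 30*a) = (a - 2)/a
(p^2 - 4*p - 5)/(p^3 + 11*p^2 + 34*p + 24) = (p - 5)/(p^2 + 10*p + 24)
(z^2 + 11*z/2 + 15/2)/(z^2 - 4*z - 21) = (z + 5/2)/(z - 7)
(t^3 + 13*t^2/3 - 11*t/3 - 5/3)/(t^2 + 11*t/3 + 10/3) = (3*t^3 + 13*t^2 - 11*t - 5)/(3*t^2 + 11*t + 10)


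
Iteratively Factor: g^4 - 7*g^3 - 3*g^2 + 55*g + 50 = (g + 2)*(g^3 - 9*g^2 + 15*g + 25) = (g + 1)*(g + 2)*(g^2 - 10*g + 25) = (g - 5)*(g + 1)*(g + 2)*(g - 5)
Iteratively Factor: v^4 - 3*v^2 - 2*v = (v + 1)*(v^3 - v^2 - 2*v) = v*(v + 1)*(v^2 - v - 2) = v*(v - 2)*(v + 1)*(v + 1)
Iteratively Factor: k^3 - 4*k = (k)*(k^2 - 4) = k*(k - 2)*(k + 2)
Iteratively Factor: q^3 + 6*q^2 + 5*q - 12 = (q + 3)*(q^2 + 3*q - 4) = (q - 1)*(q + 3)*(q + 4)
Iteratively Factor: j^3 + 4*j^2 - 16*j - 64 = (j + 4)*(j^2 - 16) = (j + 4)^2*(j - 4)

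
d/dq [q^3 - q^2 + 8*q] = 3*q^2 - 2*q + 8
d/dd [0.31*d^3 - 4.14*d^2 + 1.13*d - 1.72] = 0.93*d^2 - 8.28*d + 1.13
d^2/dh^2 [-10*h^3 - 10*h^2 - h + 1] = -60*h - 20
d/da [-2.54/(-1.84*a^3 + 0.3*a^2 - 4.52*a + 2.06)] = (-14.0208*a^2 + 1.524*a - 11.4808)/(1.84*a^3 - 0.3*a^2 + 4.52*a - 2.06)^2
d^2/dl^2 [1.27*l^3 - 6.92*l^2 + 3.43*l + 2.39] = 7.62*l - 13.84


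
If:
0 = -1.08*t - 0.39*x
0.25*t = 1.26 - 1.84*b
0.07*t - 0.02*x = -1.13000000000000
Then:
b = 1.91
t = -9.01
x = 24.96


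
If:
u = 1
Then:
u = 1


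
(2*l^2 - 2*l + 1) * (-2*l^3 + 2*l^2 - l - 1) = -4*l^5 + 8*l^4 - 8*l^3 + 2*l^2 + l - 1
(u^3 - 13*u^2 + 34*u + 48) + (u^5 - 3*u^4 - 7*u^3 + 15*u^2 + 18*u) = u^5 - 3*u^4 - 6*u^3 + 2*u^2 + 52*u + 48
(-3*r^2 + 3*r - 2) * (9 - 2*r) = 6*r^3 - 33*r^2 + 31*r - 18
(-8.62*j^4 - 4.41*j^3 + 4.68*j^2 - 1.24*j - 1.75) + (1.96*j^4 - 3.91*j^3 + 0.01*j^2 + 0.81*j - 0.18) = -6.66*j^4 - 8.32*j^3 + 4.69*j^2 - 0.43*j - 1.93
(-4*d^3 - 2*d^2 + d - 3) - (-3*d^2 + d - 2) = -4*d^3 + d^2 - 1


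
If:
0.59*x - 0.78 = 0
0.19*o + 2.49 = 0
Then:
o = -13.11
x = 1.32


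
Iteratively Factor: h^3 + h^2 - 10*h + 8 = (h - 2)*(h^2 + 3*h - 4) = (h - 2)*(h - 1)*(h + 4)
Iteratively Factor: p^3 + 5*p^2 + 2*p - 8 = (p + 2)*(p^2 + 3*p - 4) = (p + 2)*(p + 4)*(p - 1)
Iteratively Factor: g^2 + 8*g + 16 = (g + 4)*(g + 4)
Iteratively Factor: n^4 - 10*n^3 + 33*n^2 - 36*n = (n - 3)*(n^3 - 7*n^2 + 12*n) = n*(n - 3)*(n^2 - 7*n + 12) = n*(n - 4)*(n - 3)*(n - 3)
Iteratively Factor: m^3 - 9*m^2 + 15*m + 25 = (m - 5)*(m^2 - 4*m - 5) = (m - 5)*(m + 1)*(m - 5)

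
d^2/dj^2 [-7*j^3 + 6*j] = -42*j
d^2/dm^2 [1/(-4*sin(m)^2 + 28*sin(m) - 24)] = (4*sin(m)^3 - 17*sin(m)^2 + 2*sin(m) + 86)/(4*(sin(m) - 6)^3*(sin(m) - 1)^2)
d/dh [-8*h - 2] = -8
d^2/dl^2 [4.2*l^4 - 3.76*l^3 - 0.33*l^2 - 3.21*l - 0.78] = 50.4*l^2 - 22.56*l - 0.66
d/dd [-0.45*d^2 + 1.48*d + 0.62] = 1.48 - 0.9*d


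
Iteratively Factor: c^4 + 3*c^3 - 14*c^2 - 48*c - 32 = (c + 4)*(c^3 - c^2 - 10*c - 8) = (c + 1)*(c + 4)*(c^2 - 2*c - 8) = (c - 4)*(c + 1)*(c + 4)*(c + 2)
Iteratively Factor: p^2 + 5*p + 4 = (p + 1)*(p + 4)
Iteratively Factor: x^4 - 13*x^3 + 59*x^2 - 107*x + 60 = (x - 4)*(x^3 - 9*x^2 + 23*x - 15) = (x - 5)*(x - 4)*(x^2 - 4*x + 3) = (x - 5)*(x - 4)*(x - 3)*(x - 1)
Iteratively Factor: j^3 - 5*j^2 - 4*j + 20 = (j + 2)*(j^2 - 7*j + 10) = (j - 2)*(j + 2)*(j - 5)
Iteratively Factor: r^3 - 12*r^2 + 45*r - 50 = (r - 5)*(r^2 - 7*r + 10) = (r - 5)^2*(r - 2)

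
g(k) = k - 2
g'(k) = 1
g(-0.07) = -2.07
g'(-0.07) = 1.00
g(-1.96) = -3.96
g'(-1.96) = 1.00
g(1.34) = -0.66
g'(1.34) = 1.00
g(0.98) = -1.02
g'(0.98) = 1.00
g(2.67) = 0.67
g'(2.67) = 1.00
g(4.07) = 2.07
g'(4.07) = 1.00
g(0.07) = -1.93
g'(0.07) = 1.00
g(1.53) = -0.47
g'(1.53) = 1.00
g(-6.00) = -8.00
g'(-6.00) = 1.00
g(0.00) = -2.00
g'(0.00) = 1.00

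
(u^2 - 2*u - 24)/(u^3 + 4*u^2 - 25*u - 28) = (u^2 - 2*u - 24)/(u^3 + 4*u^2 - 25*u - 28)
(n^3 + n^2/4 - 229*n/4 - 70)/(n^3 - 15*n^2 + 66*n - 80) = (4*n^2 + 33*n + 35)/(4*(n^2 - 7*n + 10))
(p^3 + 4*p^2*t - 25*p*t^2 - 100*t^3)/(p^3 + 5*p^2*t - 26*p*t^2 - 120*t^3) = (p + 5*t)/(p + 6*t)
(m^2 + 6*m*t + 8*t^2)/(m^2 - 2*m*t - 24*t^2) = (-m - 2*t)/(-m + 6*t)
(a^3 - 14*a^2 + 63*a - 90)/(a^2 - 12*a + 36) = (a^2 - 8*a + 15)/(a - 6)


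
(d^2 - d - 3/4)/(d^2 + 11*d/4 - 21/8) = 2*(4*d^2 - 4*d - 3)/(8*d^2 + 22*d - 21)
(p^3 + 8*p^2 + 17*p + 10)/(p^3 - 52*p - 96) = (p^2 + 6*p + 5)/(p^2 - 2*p - 48)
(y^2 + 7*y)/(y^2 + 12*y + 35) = y/(y + 5)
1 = 1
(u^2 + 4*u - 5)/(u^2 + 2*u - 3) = (u + 5)/(u + 3)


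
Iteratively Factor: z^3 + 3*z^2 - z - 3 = (z - 1)*(z^2 + 4*z + 3) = (z - 1)*(z + 1)*(z + 3)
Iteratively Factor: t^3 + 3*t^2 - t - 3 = (t - 1)*(t^2 + 4*t + 3) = (t - 1)*(t + 1)*(t + 3)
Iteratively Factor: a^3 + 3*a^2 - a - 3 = (a - 1)*(a^2 + 4*a + 3) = (a - 1)*(a + 3)*(a + 1)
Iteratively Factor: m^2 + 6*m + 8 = (m + 2)*(m + 4)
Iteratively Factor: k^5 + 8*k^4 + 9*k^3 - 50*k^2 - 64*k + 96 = (k + 4)*(k^4 + 4*k^3 - 7*k^2 - 22*k + 24) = (k - 2)*(k + 4)*(k^3 + 6*k^2 + 5*k - 12) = (k - 2)*(k + 3)*(k + 4)*(k^2 + 3*k - 4) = (k - 2)*(k - 1)*(k + 3)*(k + 4)*(k + 4)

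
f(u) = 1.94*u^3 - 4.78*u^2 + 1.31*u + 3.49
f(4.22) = 69.69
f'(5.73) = 137.62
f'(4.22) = 64.61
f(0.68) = 2.78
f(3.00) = 16.78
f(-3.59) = -152.58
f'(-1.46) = 27.67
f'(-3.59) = 110.64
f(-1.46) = -14.65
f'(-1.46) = 27.67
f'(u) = 5.82*u^2 - 9.56*u + 1.31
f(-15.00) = -7639.16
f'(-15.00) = 1454.21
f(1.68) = 1.40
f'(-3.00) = 82.37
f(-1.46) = -14.65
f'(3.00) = 25.01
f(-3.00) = -95.84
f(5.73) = 219.03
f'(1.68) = 1.68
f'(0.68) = -2.50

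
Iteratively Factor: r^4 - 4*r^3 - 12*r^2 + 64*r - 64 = (r - 2)*(r^3 - 2*r^2 - 16*r + 32) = (r - 4)*(r - 2)*(r^2 + 2*r - 8) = (r - 4)*(r - 2)*(r + 4)*(r - 2)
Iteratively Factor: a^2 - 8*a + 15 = (a - 3)*(a - 5)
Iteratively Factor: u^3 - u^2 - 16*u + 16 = (u - 4)*(u^2 + 3*u - 4) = (u - 4)*(u - 1)*(u + 4)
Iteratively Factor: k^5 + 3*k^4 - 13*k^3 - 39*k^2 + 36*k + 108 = (k + 3)*(k^4 - 13*k^2 + 36) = (k + 2)*(k + 3)*(k^3 - 2*k^2 - 9*k + 18) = (k + 2)*(k + 3)^2*(k^2 - 5*k + 6) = (k - 3)*(k + 2)*(k + 3)^2*(k - 2)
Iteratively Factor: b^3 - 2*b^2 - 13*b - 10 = (b + 2)*(b^2 - 4*b - 5) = (b + 1)*(b + 2)*(b - 5)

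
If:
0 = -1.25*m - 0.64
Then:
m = -0.51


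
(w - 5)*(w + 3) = w^2 - 2*w - 15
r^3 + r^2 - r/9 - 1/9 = (r - 1/3)*(r + 1/3)*(r + 1)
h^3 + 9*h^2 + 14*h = h*(h + 2)*(h + 7)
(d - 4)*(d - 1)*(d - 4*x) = d^3 - 4*d^2*x - 5*d^2 + 20*d*x + 4*d - 16*x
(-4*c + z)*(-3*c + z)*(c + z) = 12*c^3 + 5*c^2*z - 6*c*z^2 + z^3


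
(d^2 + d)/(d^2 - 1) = d/(d - 1)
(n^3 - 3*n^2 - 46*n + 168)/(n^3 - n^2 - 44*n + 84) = (n - 4)/(n - 2)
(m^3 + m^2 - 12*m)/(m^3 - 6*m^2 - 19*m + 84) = m/(m - 7)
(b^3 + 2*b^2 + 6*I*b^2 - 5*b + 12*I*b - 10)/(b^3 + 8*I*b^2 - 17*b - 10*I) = (b + 2)/(b + 2*I)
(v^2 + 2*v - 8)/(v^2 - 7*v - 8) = (-v^2 - 2*v + 8)/(-v^2 + 7*v + 8)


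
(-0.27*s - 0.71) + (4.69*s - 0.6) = 4.42*s - 1.31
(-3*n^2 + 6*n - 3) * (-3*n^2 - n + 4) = 9*n^4 - 15*n^3 - 9*n^2 + 27*n - 12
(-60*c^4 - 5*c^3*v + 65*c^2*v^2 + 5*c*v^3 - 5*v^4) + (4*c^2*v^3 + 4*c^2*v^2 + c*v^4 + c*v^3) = -60*c^4 - 5*c^3*v + 4*c^2*v^3 + 69*c^2*v^2 + c*v^4 + 6*c*v^3 - 5*v^4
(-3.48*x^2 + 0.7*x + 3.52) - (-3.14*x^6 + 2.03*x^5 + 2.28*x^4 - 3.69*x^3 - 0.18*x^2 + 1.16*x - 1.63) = 3.14*x^6 - 2.03*x^5 - 2.28*x^4 + 3.69*x^3 - 3.3*x^2 - 0.46*x + 5.15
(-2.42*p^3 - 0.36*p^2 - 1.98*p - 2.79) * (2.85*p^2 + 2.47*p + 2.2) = -6.897*p^5 - 7.0034*p^4 - 11.8562*p^3 - 13.6341*p^2 - 11.2473*p - 6.138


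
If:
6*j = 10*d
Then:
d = 3*j/5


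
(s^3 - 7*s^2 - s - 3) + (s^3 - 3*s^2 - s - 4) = 2*s^3 - 10*s^2 - 2*s - 7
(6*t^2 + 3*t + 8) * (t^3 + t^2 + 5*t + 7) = 6*t^5 + 9*t^4 + 41*t^3 + 65*t^2 + 61*t + 56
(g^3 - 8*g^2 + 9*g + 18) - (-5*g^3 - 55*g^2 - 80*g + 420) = 6*g^3 + 47*g^2 + 89*g - 402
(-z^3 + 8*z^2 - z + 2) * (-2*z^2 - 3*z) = 2*z^5 - 13*z^4 - 22*z^3 - z^2 - 6*z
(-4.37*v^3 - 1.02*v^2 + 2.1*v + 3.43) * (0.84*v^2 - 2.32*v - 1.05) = -3.6708*v^5 + 9.2816*v^4 + 8.7189*v^3 - 0.9198*v^2 - 10.1626*v - 3.6015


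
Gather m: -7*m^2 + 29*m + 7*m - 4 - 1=-7*m^2 + 36*m - 5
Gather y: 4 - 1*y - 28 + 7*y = 6*y - 24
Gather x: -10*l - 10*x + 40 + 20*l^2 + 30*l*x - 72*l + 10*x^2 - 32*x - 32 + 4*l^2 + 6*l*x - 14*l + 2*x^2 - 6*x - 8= 24*l^2 - 96*l + 12*x^2 + x*(36*l - 48)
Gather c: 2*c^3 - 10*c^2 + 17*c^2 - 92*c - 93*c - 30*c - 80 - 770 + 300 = 2*c^3 + 7*c^2 - 215*c - 550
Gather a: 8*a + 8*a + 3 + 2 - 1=16*a + 4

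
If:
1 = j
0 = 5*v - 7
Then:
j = 1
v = 7/5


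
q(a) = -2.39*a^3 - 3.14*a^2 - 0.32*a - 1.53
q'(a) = -7.17*a^2 - 6.28*a - 0.32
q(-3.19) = 45.12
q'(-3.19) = -53.25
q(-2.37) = 13.41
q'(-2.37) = -25.71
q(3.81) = -180.51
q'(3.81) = -128.33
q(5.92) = -609.33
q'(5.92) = -288.78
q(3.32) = -124.66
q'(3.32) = -100.20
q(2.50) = -59.30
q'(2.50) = -60.83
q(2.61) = -66.25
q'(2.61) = -65.55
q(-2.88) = 30.44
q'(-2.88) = -41.70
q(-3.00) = 35.70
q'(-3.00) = -46.01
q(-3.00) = 35.70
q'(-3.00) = -46.01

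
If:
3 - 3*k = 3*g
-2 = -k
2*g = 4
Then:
No Solution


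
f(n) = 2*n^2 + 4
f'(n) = 4*n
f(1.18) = 6.78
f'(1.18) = 4.72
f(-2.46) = 16.10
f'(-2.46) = -9.84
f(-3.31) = 25.91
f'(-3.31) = -13.24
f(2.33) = 14.86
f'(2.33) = 9.32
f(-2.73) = 18.91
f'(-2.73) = -10.92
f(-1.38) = 7.81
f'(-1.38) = -5.52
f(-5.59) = 66.50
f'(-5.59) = -22.36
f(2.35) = 15.04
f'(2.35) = 9.40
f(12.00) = 292.00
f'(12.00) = 48.00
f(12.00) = 292.00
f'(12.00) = 48.00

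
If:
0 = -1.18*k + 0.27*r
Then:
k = 0.228813559322034*r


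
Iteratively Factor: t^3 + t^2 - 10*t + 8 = (t - 2)*(t^2 + 3*t - 4) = (t - 2)*(t + 4)*(t - 1)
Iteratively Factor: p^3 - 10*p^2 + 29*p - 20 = (p - 1)*(p^2 - 9*p + 20) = (p - 4)*(p - 1)*(p - 5)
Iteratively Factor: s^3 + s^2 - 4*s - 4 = (s + 2)*(s^2 - s - 2) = (s + 1)*(s + 2)*(s - 2)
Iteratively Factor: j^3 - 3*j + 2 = (j + 2)*(j^2 - 2*j + 1) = (j - 1)*(j + 2)*(j - 1)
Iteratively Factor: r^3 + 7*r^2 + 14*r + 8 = (r + 1)*(r^2 + 6*r + 8) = (r + 1)*(r + 4)*(r + 2)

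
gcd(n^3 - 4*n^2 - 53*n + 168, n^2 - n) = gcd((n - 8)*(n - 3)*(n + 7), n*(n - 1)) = 1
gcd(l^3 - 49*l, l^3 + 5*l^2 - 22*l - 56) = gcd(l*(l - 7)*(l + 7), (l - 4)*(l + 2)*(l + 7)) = l + 7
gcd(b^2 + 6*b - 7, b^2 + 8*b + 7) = b + 7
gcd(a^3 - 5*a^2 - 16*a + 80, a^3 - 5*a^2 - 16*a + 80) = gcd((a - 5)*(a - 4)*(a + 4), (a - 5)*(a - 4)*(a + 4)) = a^3 - 5*a^2 - 16*a + 80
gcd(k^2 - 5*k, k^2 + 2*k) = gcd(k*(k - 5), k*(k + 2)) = k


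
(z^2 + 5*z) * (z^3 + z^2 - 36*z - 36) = z^5 + 6*z^4 - 31*z^3 - 216*z^2 - 180*z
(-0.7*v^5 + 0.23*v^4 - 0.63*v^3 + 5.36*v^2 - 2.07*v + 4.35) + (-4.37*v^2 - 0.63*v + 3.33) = -0.7*v^5 + 0.23*v^4 - 0.63*v^3 + 0.99*v^2 - 2.7*v + 7.68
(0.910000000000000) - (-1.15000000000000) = 2.06000000000000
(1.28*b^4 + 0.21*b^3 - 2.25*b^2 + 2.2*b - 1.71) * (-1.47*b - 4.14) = -1.8816*b^5 - 5.6079*b^4 + 2.4381*b^3 + 6.081*b^2 - 6.5943*b + 7.0794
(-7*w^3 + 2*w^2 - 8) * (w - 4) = -7*w^4 + 30*w^3 - 8*w^2 - 8*w + 32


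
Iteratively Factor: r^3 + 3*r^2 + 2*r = (r)*(r^2 + 3*r + 2) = r*(r + 1)*(r + 2)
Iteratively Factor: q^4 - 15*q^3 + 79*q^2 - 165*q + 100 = (q - 1)*(q^3 - 14*q^2 + 65*q - 100) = (q - 5)*(q - 1)*(q^2 - 9*q + 20) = (q - 5)^2*(q - 1)*(q - 4)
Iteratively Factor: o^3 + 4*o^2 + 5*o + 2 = (o + 2)*(o^2 + 2*o + 1) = (o + 1)*(o + 2)*(o + 1)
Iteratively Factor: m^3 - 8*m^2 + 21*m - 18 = (m - 3)*(m^2 - 5*m + 6) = (m - 3)^2*(m - 2)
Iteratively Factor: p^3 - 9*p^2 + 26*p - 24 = (p - 4)*(p^2 - 5*p + 6) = (p - 4)*(p - 2)*(p - 3)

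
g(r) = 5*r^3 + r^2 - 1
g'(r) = 15*r^2 + 2*r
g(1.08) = 6.46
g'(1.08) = 19.66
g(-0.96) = -4.50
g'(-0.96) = 11.90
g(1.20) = 9.08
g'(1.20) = 24.00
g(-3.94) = -291.29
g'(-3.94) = 224.97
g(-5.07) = -626.91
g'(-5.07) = 375.43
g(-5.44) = -776.35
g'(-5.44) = 433.02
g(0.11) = -0.98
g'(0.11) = 0.40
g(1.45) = 16.35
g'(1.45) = 34.44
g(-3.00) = -127.00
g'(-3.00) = 129.00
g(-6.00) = -1045.00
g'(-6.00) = 528.00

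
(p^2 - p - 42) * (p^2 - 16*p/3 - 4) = p^4 - 19*p^3/3 - 122*p^2/3 + 228*p + 168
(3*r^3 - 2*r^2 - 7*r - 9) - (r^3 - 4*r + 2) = 2*r^3 - 2*r^2 - 3*r - 11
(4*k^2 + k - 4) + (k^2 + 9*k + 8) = 5*k^2 + 10*k + 4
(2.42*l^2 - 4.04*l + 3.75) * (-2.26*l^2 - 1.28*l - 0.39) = -5.4692*l^4 + 6.0328*l^3 - 4.2476*l^2 - 3.2244*l - 1.4625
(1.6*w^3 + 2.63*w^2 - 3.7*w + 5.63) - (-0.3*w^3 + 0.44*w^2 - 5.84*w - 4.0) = 1.9*w^3 + 2.19*w^2 + 2.14*w + 9.63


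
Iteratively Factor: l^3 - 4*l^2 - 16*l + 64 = (l - 4)*(l^2 - 16) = (l - 4)*(l + 4)*(l - 4)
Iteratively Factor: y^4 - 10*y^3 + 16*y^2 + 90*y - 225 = (y - 3)*(y^3 - 7*y^2 - 5*y + 75) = (y - 5)*(y - 3)*(y^2 - 2*y - 15) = (y - 5)*(y - 3)*(y + 3)*(y - 5)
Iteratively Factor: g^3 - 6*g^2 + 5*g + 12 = (g + 1)*(g^2 - 7*g + 12) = (g - 3)*(g + 1)*(g - 4)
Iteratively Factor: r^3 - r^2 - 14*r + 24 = (r - 2)*(r^2 + r - 12) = (r - 2)*(r + 4)*(r - 3)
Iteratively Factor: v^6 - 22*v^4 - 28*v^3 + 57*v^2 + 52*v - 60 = (v + 2)*(v^5 - 2*v^4 - 18*v^3 + 8*v^2 + 41*v - 30) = (v - 1)*(v + 2)*(v^4 - v^3 - 19*v^2 - 11*v + 30) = (v - 1)*(v + 2)^2*(v^3 - 3*v^2 - 13*v + 15) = (v - 1)*(v + 2)^2*(v + 3)*(v^2 - 6*v + 5) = (v - 5)*(v - 1)*(v + 2)^2*(v + 3)*(v - 1)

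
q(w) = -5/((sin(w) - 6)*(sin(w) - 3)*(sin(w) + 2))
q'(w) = 5*cos(w)/((sin(w) - 6)*(sin(w) - 3)*(sin(w) + 2)^2) + 5*cos(w)/((sin(w) - 6)*(sin(w) - 3)^2*(sin(w) + 2)) + 5*cos(w)/((sin(w) - 6)^2*(sin(w) - 3)*(sin(w) + 2)) = 5*(3*sin(w) - 14)*sin(w)*cos(w)/((sin(w) - 6)^2*(sin(w) - 3)^2*(sin(w) + 2)^2)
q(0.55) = -0.15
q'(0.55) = -0.02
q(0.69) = -0.15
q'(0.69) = -0.03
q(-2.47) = -0.15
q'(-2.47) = -0.04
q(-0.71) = -0.15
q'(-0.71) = 0.04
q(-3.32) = -0.14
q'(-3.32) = 0.01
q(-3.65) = -0.15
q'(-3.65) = 0.02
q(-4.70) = -0.17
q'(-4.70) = 0.00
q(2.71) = -0.14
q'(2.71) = 0.02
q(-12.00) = -0.15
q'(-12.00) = -0.02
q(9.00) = -0.14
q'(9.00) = 0.02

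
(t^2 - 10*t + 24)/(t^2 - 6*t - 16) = (-t^2 + 10*t - 24)/(-t^2 + 6*t + 16)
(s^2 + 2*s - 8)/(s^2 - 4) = (s + 4)/(s + 2)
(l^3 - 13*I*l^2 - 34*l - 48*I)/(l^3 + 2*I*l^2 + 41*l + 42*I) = (l - 8*I)/(l + 7*I)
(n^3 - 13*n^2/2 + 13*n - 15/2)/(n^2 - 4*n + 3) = n - 5/2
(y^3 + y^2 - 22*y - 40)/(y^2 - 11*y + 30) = (y^2 + 6*y + 8)/(y - 6)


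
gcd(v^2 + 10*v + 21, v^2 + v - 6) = v + 3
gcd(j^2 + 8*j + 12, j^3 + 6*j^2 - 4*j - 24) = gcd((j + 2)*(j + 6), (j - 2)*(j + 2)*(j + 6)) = j^2 + 8*j + 12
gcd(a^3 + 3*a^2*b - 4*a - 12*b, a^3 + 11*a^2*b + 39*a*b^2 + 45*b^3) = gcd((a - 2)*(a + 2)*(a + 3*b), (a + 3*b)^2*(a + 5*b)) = a + 3*b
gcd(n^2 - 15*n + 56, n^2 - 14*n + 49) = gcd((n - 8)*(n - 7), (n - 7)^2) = n - 7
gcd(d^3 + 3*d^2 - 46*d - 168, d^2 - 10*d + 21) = d - 7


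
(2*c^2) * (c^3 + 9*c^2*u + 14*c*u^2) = 2*c^5 + 18*c^4*u + 28*c^3*u^2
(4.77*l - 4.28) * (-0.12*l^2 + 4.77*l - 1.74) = -0.5724*l^3 + 23.2665*l^2 - 28.7154*l + 7.4472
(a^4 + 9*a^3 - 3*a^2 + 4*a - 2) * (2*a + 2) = 2*a^5 + 20*a^4 + 12*a^3 + 2*a^2 + 4*a - 4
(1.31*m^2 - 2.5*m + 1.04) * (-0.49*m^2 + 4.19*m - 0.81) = -0.6419*m^4 + 6.7139*m^3 - 12.0457*m^2 + 6.3826*m - 0.8424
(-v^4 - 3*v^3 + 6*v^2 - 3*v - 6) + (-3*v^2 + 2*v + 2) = -v^4 - 3*v^3 + 3*v^2 - v - 4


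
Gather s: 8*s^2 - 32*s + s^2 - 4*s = 9*s^2 - 36*s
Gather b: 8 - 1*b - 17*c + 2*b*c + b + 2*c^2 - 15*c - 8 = 2*b*c + 2*c^2 - 32*c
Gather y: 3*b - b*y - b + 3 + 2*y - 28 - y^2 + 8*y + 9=2*b - y^2 + y*(10 - b) - 16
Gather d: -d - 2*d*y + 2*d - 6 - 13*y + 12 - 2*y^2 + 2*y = d*(1 - 2*y) - 2*y^2 - 11*y + 6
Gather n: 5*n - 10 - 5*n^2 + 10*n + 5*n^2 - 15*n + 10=0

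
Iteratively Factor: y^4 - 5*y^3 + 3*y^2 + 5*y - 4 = (y - 1)*(y^3 - 4*y^2 - y + 4) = (y - 1)^2*(y^2 - 3*y - 4) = (y - 1)^2*(y + 1)*(y - 4)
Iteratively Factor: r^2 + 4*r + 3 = (r + 1)*(r + 3)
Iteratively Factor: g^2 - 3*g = (g - 3)*(g)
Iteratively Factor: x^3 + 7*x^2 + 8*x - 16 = (x - 1)*(x^2 + 8*x + 16) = (x - 1)*(x + 4)*(x + 4)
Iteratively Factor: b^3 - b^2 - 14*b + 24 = (b - 3)*(b^2 + 2*b - 8) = (b - 3)*(b - 2)*(b + 4)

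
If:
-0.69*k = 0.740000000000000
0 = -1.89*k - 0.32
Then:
No Solution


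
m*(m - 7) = m^2 - 7*m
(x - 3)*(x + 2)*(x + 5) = x^3 + 4*x^2 - 11*x - 30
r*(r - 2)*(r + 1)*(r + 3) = r^4 + 2*r^3 - 5*r^2 - 6*r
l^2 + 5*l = l*(l + 5)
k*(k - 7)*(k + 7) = k^3 - 49*k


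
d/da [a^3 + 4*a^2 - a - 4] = 3*a^2 + 8*a - 1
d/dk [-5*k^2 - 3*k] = -10*k - 3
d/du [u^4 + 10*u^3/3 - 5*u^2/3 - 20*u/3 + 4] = 4*u^3 + 10*u^2 - 10*u/3 - 20/3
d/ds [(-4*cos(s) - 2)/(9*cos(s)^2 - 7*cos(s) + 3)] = 2*(-18*cos(s)^2 - 18*cos(s) + 13)*sin(s)/(9*sin(s)^2 + 7*cos(s) - 12)^2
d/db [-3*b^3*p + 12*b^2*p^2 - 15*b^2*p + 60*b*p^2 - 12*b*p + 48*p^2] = 3*p*(-3*b^2 + 8*b*p - 10*b + 20*p - 4)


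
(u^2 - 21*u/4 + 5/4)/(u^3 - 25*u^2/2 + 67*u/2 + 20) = (4*u - 1)/(2*(2*u^2 - 15*u - 8))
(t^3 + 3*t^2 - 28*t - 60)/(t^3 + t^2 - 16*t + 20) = (t^3 + 3*t^2 - 28*t - 60)/(t^3 + t^2 - 16*t + 20)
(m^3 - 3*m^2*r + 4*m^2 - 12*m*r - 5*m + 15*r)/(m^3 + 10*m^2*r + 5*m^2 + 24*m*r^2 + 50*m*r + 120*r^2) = (m^2 - 3*m*r - m + 3*r)/(m^2 + 10*m*r + 24*r^2)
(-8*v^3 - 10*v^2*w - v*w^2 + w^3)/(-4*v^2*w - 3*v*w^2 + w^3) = (2*v + w)/w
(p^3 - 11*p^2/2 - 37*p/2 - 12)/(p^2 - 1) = (p^2 - 13*p/2 - 12)/(p - 1)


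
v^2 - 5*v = v*(v - 5)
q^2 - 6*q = q*(q - 6)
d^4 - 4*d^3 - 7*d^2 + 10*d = d*(d - 5)*(d - 1)*(d + 2)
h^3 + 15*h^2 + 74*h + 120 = (h + 4)*(h + 5)*(h + 6)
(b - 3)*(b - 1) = b^2 - 4*b + 3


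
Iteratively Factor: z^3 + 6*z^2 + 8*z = (z + 4)*(z^2 + 2*z) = z*(z + 4)*(z + 2)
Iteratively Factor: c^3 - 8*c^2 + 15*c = (c - 3)*(c^2 - 5*c) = c*(c - 3)*(c - 5)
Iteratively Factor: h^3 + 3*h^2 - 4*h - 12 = (h - 2)*(h^2 + 5*h + 6) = (h - 2)*(h + 2)*(h + 3)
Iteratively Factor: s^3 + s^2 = (s + 1)*(s^2) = s*(s + 1)*(s)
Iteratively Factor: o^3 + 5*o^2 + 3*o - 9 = (o + 3)*(o^2 + 2*o - 3) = (o - 1)*(o + 3)*(o + 3)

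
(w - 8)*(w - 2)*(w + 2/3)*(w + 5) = w^4 - 13*w^3/3 - 112*w^2/3 + 172*w/3 + 160/3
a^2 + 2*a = a*(a + 2)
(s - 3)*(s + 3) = s^2 - 9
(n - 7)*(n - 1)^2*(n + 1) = n^4 - 8*n^3 + 6*n^2 + 8*n - 7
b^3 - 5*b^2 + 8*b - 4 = (b - 2)^2*(b - 1)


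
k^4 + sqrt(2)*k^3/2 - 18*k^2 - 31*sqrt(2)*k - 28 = (k - 7*sqrt(2)/2)*(k + sqrt(2))^2*(k + 2*sqrt(2))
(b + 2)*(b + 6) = b^2 + 8*b + 12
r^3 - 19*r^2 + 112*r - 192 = (r - 8)^2*(r - 3)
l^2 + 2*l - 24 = (l - 4)*(l + 6)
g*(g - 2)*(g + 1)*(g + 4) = g^4 + 3*g^3 - 6*g^2 - 8*g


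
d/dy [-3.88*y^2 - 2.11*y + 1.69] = -7.76*y - 2.11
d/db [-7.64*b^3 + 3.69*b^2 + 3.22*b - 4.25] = -22.92*b^2 + 7.38*b + 3.22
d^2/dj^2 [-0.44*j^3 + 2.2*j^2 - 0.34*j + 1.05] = 4.4 - 2.64*j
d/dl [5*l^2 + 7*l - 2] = 10*l + 7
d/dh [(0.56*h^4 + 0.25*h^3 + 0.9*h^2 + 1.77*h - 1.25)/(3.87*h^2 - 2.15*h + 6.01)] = (4.3344*h^5 - 2.6445*h^4 + 12.3874*h^3 - 4.2774*h^2 + 20.493*h + 7.9502)/(14.9769*h^4 - 16.641*h^3 + 51.1399*h^2 - 25.843*h + 36.1201)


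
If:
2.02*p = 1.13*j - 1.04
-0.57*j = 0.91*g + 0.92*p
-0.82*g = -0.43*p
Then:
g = -0.11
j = 0.53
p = -0.22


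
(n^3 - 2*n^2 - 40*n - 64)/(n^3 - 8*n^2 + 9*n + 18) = (n^3 - 2*n^2 - 40*n - 64)/(n^3 - 8*n^2 + 9*n + 18)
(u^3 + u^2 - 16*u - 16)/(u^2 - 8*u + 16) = (u^2 + 5*u + 4)/(u - 4)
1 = 1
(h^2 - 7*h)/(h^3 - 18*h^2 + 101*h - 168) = h/(h^2 - 11*h + 24)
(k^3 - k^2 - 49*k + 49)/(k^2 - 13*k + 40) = (k^3 - k^2 - 49*k + 49)/(k^2 - 13*k + 40)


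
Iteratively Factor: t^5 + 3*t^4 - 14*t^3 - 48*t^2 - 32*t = (t)*(t^4 + 3*t^3 - 14*t^2 - 48*t - 32) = t*(t + 1)*(t^3 + 2*t^2 - 16*t - 32) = t*(t + 1)*(t + 2)*(t^2 - 16) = t*(t + 1)*(t + 2)*(t + 4)*(t - 4)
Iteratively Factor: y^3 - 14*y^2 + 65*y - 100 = (y - 4)*(y^2 - 10*y + 25) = (y - 5)*(y - 4)*(y - 5)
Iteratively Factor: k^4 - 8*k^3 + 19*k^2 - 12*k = (k)*(k^3 - 8*k^2 + 19*k - 12) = k*(k - 3)*(k^2 - 5*k + 4) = k*(k - 3)*(k - 1)*(k - 4)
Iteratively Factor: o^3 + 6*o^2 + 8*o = (o)*(o^2 + 6*o + 8) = o*(o + 4)*(o + 2)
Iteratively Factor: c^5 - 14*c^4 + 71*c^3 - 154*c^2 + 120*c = (c - 4)*(c^4 - 10*c^3 + 31*c^2 - 30*c) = (c - 4)*(c - 3)*(c^3 - 7*c^2 + 10*c) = (c - 5)*(c - 4)*(c - 3)*(c^2 - 2*c) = c*(c - 5)*(c - 4)*(c - 3)*(c - 2)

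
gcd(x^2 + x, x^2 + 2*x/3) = x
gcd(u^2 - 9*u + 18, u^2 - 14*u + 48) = u - 6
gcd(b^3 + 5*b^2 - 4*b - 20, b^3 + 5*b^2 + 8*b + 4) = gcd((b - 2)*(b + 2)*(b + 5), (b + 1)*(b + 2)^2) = b + 2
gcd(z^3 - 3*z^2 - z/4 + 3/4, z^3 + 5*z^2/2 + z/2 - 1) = z - 1/2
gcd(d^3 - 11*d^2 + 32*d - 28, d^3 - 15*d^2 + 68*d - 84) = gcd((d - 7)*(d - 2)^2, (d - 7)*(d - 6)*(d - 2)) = d^2 - 9*d + 14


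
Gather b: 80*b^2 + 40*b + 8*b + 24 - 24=80*b^2 + 48*b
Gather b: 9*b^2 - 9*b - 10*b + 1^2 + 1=9*b^2 - 19*b + 2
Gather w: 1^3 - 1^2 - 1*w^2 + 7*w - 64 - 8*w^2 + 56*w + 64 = -9*w^2 + 63*w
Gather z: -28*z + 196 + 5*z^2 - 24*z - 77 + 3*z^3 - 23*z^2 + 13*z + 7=3*z^3 - 18*z^2 - 39*z + 126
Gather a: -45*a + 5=5 - 45*a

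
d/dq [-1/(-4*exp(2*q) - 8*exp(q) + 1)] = -8*(exp(q) + 1)*exp(q)/(4*exp(2*q) + 8*exp(q) - 1)^2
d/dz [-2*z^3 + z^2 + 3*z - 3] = -6*z^2 + 2*z + 3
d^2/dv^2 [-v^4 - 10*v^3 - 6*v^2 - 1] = -12*v^2 - 60*v - 12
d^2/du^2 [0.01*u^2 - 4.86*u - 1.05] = 0.0200000000000000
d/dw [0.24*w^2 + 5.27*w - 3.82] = 0.48*w + 5.27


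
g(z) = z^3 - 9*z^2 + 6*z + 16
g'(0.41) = -0.88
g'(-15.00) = 951.00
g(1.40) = 9.50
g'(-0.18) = 9.34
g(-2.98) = -108.27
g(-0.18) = 14.62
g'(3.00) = -21.00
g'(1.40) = -13.32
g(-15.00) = -5474.00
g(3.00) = -20.00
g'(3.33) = -20.67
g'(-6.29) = 237.91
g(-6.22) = -610.16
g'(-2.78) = 79.23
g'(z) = 3*z^2 - 18*z + 6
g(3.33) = -26.89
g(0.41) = 17.02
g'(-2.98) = 86.28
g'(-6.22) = 234.03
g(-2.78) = -91.72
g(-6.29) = -626.68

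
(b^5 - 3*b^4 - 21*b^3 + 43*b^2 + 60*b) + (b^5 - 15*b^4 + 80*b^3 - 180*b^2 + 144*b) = 2*b^5 - 18*b^4 + 59*b^3 - 137*b^2 + 204*b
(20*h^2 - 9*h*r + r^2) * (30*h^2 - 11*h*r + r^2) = 600*h^4 - 490*h^3*r + 149*h^2*r^2 - 20*h*r^3 + r^4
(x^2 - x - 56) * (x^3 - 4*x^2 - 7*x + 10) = x^5 - 5*x^4 - 59*x^3 + 241*x^2 + 382*x - 560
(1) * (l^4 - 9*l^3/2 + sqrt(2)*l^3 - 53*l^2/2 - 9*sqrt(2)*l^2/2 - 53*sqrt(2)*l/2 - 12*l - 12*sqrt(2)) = l^4 - 9*l^3/2 + sqrt(2)*l^3 - 53*l^2/2 - 9*sqrt(2)*l^2/2 - 53*sqrt(2)*l/2 - 12*l - 12*sqrt(2)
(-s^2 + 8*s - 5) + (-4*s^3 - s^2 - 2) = -4*s^3 - 2*s^2 + 8*s - 7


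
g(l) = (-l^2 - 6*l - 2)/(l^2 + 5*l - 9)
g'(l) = (-2*l - 6)/(l^2 + 5*l - 9) + (-2*l - 5)*(-l^2 - 6*l - 2)/(l^2 + 5*l - 9)^2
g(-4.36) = -0.44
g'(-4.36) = -0.09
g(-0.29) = 0.03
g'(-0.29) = 0.54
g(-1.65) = -0.36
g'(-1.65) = 0.14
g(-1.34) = -0.31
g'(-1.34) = 0.19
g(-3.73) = -0.47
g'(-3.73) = -0.02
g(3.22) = -1.81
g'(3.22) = 0.48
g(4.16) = -1.52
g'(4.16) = 0.20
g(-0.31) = 0.02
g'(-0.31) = 0.52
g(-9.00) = -1.07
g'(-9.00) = -0.07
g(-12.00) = -0.99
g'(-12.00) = -0.00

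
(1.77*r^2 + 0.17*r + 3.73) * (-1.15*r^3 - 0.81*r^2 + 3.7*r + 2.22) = -2.0355*r^5 - 1.6292*r^4 + 2.1218*r^3 + 1.5371*r^2 + 14.1784*r + 8.2806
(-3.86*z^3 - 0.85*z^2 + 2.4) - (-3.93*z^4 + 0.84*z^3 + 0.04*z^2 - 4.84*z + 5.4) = 3.93*z^4 - 4.7*z^3 - 0.89*z^2 + 4.84*z - 3.0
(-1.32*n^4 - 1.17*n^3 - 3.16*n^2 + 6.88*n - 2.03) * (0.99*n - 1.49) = -1.3068*n^5 + 0.8085*n^4 - 1.3851*n^3 + 11.5196*n^2 - 12.2609*n + 3.0247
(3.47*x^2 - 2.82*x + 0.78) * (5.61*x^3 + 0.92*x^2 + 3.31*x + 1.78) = 19.4667*x^5 - 12.6278*x^4 + 13.2671*x^3 - 2.44*x^2 - 2.4378*x + 1.3884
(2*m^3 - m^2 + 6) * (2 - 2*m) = -4*m^4 + 6*m^3 - 2*m^2 - 12*m + 12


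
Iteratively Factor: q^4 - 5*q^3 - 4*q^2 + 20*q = (q + 2)*(q^3 - 7*q^2 + 10*q) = (q - 5)*(q + 2)*(q^2 - 2*q) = (q - 5)*(q - 2)*(q + 2)*(q)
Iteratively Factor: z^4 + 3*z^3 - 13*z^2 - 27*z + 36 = (z - 1)*(z^3 + 4*z^2 - 9*z - 36) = (z - 1)*(z + 4)*(z^2 - 9) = (z - 3)*(z - 1)*(z + 4)*(z + 3)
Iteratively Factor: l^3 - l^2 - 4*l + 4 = (l + 2)*(l^2 - 3*l + 2) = (l - 1)*(l + 2)*(l - 2)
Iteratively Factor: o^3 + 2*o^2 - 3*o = (o)*(o^2 + 2*o - 3) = o*(o - 1)*(o + 3)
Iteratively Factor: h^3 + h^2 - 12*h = (h - 3)*(h^2 + 4*h) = h*(h - 3)*(h + 4)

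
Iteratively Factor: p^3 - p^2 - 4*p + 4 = (p + 2)*(p^2 - 3*p + 2) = (p - 2)*(p + 2)*(p - 1)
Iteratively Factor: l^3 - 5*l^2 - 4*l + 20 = (l + 2)*(l^2 - 7*l + 10) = (l - 5)*(l + 2)*(l - 2)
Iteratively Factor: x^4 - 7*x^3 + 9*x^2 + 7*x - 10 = (x - 2)*(x^3 - 5*x^2 - x + 5) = (x - 2)*(x - 1)*(x^2 - 4*x - 5) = (x - 2)*(x - 1)*(x + 1)*(x - 5)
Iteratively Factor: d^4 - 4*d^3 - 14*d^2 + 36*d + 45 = (d - 5)*(d^3 + d^2 - 9*d - 9) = (d - 5)*(d + 3)*(d^2 - 2*d - 3) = (d - 5)*(d - 3)*(d + 3)*(d + 1)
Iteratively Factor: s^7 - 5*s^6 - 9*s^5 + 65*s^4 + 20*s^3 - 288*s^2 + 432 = (s - 2)*(s^6 - 3*s^5 - 15*s^4 + 35*s^3 + 90*s^2 - 108*s - 216) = (s - 3)*(s - 2)*(s^5 - 15*s^3 - 10*s^2 + 60*s + 72) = (s - 3)*(s - 2)*(s + 2)*(s^4 - 2*s^3 - 11*s^2 + 12*s + 36) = (s - 3)*(s - 2)*(s + 2)^2*(s^3 - 4*s^2 - 3*s + 18) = (s - 3)^2*(s - 2)*(s + 2)^2*(s^2 - s - 6) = (s - 3)^3*(s - 2)*(s + 2)^2*(s + 2)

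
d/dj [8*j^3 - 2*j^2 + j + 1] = 24*j^2 - 4*j + 1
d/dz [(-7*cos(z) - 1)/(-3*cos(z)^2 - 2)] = (21*cos(z)^2 + 6*cos(z) - 14)*sin(z)/(3*sin(z)^2 - 5)^2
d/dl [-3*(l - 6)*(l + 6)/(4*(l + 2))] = 3*(-2*l*(l + 2) + (l - 6)*(l + 6))/(4*(l + 2)^2)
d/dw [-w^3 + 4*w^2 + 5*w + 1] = -3*w^2 + 8*w + 5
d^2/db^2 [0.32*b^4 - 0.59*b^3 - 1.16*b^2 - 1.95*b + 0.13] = 3.84*b^2 - 3.54*b - 2.32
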